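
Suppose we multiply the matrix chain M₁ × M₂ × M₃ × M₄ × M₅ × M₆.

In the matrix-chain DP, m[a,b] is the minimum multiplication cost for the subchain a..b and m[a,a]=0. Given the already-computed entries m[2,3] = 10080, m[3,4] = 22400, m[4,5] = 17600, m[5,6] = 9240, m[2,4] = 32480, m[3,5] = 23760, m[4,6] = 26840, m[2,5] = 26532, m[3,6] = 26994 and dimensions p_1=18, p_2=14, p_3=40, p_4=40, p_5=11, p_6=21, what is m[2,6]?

m[2,6] = min over k∈[2,5] of m[2,k]+m[k+1,6]+p_{1}·p_k·p_{6}.
k=2: 0 + 26994 + 18·14·21 = 32286; k=3: 10080 + 26840 + 18·40·21 = 52040; k=4: 32480 + 9240 + 18·40·21 = 56840; k=5: 26532 + 0 + 18·11·21 = 30690.
Minimum: 30690 at k=5.

30690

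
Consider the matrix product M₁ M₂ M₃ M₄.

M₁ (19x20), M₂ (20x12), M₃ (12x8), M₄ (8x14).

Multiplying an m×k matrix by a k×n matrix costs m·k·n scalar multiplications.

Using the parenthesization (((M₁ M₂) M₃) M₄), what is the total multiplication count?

(M₁ M₂): 19×20 by 20×12 → 19×12, cost 19·20·12 = 4560
((M₁ M₂) M₃): 19×12 by 12×8 → 19×8, cost 19·12·8 = 1824; cumulative 6384
(((M₁ M₂) M₃) M₄): 19×8 by 8×14 → 19×14, cost 19·8·14 = 2128; cumulative 8512
Total: 8512 scalar multiplications.

8512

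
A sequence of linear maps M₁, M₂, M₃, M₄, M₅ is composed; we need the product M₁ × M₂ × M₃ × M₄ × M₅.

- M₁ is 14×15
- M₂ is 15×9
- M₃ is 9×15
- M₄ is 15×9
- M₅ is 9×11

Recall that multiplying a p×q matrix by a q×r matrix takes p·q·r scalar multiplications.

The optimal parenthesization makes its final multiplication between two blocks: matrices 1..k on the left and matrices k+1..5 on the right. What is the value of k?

2

Adjacent pairs: M₁M₂ = 14·15·9 = 1890; M₂M₃ = 15·9·15 = 2025; M₃M₄ = 9·15·9 = 1215; M₄M₅ = 15·9·11 = 1485.
Length 3: M₁..M₃: k=1: 0+2025+14·15·15=5175; k=2: 1890+0+14·9·15=3780 → min 3780 | M₂..M₄: k=2: 0+1215+15·9·9=2430; k=3: 2025+0+15·15·9=4050 → min 2430 | M₃..M₅: k=3: 0+1485+9·15·11=2970; k=4: 1215+0+9·9·11=2106 → min 2106.
Length 4: M₁..M₄: k=1: 0+2430+14·15·9=4320; k=2: 1890+1215+14·9·9=4239; k=3: 3780+0+14·15·9=5670 → min 4239 | M₂..M₅: k=2: 0+2106+15·9·11=3591; k=3: 2025+1485+15·15·11=5985; k=4: 2430+0+15·9·11=3915 → min 3591.
Top-level splits: k=1: (M₁..M₁)·(M₂..M₅) → 0+3591+14·15·11 = 5901; k=2: (M₁..M₂)·(M₃..M₅) → 1890+2106+14·9·11 = 5382; k=3: (M₁..M₃)·(M₄..M₅) → 3780+1485+14·15·11 = 7575; k=4: (M₁..M₄)·(M₅..M₅) → 4239+0+14·9·11 = 5625.
Best split is after M₂, i.e. k = 2.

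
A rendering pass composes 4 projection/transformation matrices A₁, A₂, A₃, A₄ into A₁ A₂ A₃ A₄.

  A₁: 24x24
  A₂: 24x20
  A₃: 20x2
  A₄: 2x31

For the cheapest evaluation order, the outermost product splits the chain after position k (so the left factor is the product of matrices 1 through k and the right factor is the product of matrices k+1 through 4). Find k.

Adjacent pairs: A₁A₂ = 24·24·20 = 11520; A₂A₃ = 24·20·2 = 960; A₃A₄ = 20·2·31 = 1240.
Length 3: A₁..A₃: k=1: 0+960+24·24·2=2112; k=2: 11520+0+24·20·2=12480 → min 2112 | A₂..A₄: k=2: 0+1240+24·20·31=16120; k=3: 960+0+24·2·31=2448 → min 2448.
Top-level splits: k=1: (A₁..A₁)·(A₂..A₄) → 0+2448+24·24·31 = 20304; k=2: (A₁..A₂)·(A₃..A₄) → 11520+1240+24·20·31 = 27640; k=3: (A₁..A₃)·(A₄..A₄) → 2112+0+24·2·31 = 3600.
Best split is after A₃, i.e. k = 3.

3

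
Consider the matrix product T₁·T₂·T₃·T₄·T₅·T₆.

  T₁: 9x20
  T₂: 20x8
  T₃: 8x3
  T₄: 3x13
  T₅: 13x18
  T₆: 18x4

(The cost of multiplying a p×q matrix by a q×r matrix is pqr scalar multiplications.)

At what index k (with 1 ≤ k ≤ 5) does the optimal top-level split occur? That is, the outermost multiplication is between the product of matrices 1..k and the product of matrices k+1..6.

3

Adjacent pairs: T₁T₂ = 9·20·8 = 1440; T₂T₃ = 20·8·3 = 480; T₃T₄ = 8·3·13 = 312; T₄T₅ = 3·13·18 = 702; T₅T₆ = 13·18·4 = 936.
Length 3: T₁..T₃: k=1: 0+480+9·20·3=1020; k=2: 1440+0+9·8·3=1656 → min 1020 | T₂..T₄: k=2: 0+312+20·8·13=2392; k=3: 480+0+20·3·13=1260 → min 1260 | T₃..T₅: k=3: 0+702+8·3·18=1134; k=4: 312+0+8·13·18=2184 → min 1134 | T₄..T₆: k=4: 0+936+3·13·4=1092; k=5: 702+0+3·18·4=918 → min 918.
Length 4: T₁..T₄: k=1: 0+1260+9·20·13=3600; k=2: 1440+312+9·8·13=2688; k=3: 1020+0+9·3·13=1371 → min 1371 | T₂..T₅: k=2: 0+1134+20·8·18=4014; k=3: 480+702+20·3·18=2262; k=4: 1260+0+20·13·18=5940 → min 2262 | T₃..T₆: k=3: 0+918+8·3·4=1014; k=4: 312+936+8·13·4=1664; k=5: 1134+0+8·18·4=1710 → min 1014.
Length 5: T₁..T₅: k=1: 0+2262+9·20·18=5502; k=2: 1440+1134+9·8·18=3870; k=3: 1020+702+9·3·18=2208; k=4: 1371+0+9·13·18=3477 → min 2208 | T₂..T₆: k=2: 0+1014+20·8·4=1654; k=3: 480+918+20·3·4=1638; k=4: 1260+936+20·13·4=3236; k=5: 2262+0+20·18·4=3702 → min 1638.
Top-level splits: k=1: (T₁..T₁)·(T₂..T₆) → 0+1638+9·20·4 = 2358; k=2: (T₁..T₂)·(T₃..T₆) → 1440+1014+9·8·4 = 2742; k=3: (T₁..T₃)·(T₄..T₆) → 1020+918+9·3·4 = 2046; k=4: (T₁..T₄)·(T₅..T₆) → 1371+936+9·13·4 = 2775; k=5: (T₁..T₅)·(T₆..T₆) → 2208+0+9·18·4 = 2856.
Best split is after T₃, i.e. k = 3.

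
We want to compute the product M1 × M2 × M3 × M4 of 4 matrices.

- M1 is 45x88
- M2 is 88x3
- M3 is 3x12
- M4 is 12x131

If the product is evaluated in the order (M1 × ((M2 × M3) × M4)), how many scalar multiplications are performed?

660264

(M2 × M3): 88×3 by 3×12 → 88×12, cost 88·3·12 = 3168
((M2 × M3) × M4): 88×12 by 12×131 → 88×131, cost 88·12·131 = 138336; cumulative 141504
(M1 × ((M2 × M3) × M4)): 45×88 by 88×131 → 45×131, cost 45·88·131 = 518760; cumulative 660264
Total: 660264 scalar multiplications.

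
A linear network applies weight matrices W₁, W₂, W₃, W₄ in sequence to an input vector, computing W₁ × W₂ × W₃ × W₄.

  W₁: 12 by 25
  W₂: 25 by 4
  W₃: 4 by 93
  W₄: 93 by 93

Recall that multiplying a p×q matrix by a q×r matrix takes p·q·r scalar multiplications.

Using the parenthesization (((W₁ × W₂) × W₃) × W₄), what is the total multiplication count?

(W₁ × W₂): 12×25 by 25×4 → 12×4, cost 12·25·4 = 1200
((W₁ × W₂) × W₃): 12×4 by 4×93 → 12×93, cost 12·4·93 = 4464; cumulative 5664
(((W₁ × W₂) × W₃) × W₄): 12×93 by 93×93 → 12×93, cost 12·93·93 = 103788; cumulative 109452
Total: 109452 scalar multiplications.

109452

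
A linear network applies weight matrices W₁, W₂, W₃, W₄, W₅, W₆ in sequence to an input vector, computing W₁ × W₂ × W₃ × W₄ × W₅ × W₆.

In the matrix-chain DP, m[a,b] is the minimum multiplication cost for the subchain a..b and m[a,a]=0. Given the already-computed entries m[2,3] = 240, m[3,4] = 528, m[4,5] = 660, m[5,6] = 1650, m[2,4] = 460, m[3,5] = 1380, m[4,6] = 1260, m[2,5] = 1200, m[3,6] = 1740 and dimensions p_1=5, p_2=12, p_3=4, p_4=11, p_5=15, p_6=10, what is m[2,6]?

1700

m[2,6] = min over k∈[2,5] of m[2,k]+m[k+1,6]+p_{1}·p_k·p_{6}.
k=2: 0 + 1740 + 5·12·10 = 2340; k=3: 240 + 1260 + 5·4·10 = 1700; k=4: 460 + 1650 + 5·11·10 = 2660; k=5: 1200 + 0 + 5·15·10 = 1950.
Minimum: 1700 at k=3.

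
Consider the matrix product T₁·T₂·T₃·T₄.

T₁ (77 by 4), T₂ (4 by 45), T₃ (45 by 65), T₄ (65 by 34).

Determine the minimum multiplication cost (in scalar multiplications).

Adjacent pairs: T₁T₂ = 77·4·45 = 13860; T₂T₃ = 4·45·65 = 11700; T₃T₄ = 45·65·34 = 99450.
Length 3: T₁..T₃: k=1: 0+11700+77·4·65=31720; k=2: 13860+0+77·45·65=239085 → min 31720 | T₂..T₄: k=2: 0+99450+4·45·34=105570; k=3: 11700+0+4·65·34=20540 → min 20540.
Length 4: T₁..T₄: k=1: 0+20540+77·4·34=31012; k=2: 13860+99450+77·45·34=231120; k=3: 31720+0+77·65·34=201890 → min 31012.
Optimal order: (T₁·((T₂·T₃)·T₄)) with cost 31012.

31012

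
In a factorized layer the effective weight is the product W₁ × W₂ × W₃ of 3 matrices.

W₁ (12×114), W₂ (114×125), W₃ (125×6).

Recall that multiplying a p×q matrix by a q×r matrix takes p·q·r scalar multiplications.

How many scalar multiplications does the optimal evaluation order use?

93708

Order (W₁ × (W₂ × W₃)): (W₂ × W₃): 114×125 by 125×6 → 114×6, cost 114·125·6 = 85500; (W₁ × (W₂ × W₃)): 12×114 by 114×6 → 12×6, cost 12·114·6 = 8208; cumulative 93708. Total 93708.
Order ((W₁ × W₂) × W₃): (W₁ × W₂): 12×114 by 114×125 → 12×125, cost 12·114·125 = 171000; ((W₁ × W₂) × W₃): 12×125 by 125×6 → 12×6, cost 12·125·6 = 9000; cumulative 180000. Total 180000.
Minimum: 93708.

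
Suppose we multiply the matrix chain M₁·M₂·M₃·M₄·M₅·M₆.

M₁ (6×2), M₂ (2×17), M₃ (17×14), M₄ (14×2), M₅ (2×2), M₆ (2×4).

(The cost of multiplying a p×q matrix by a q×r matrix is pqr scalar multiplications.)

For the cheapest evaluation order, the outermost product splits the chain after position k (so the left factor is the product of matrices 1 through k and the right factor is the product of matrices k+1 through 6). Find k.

Adjacent pairs: M₁M₂ = 6·2·17 = 204; M₂M₃ = 2·17·14 = 476; M₃M₄ = 17·14·2 = 476; M₄M₅ = 14·2·2 = 56; M₅M₆ = 2·2·4 = 16.
Length 3: M₁..M₃: k=1: 0+476+6·2·14=644; k=2: 204+0+6·17·14=1632 → min 644 | M₂..M₄: k=2: 0+476+2·17·2=544; k=3: 476+0+2·14·2=532 → min 532 | M₃..M₅: k=3: 0+56+17·14·2=532; k=4: 476+0+17·2·2=544 → min 532 | M₄..M₆: k=4: 0+16+14·2·4=128; k=5: 56+0+14·2·4=168 → min 128.
Length 4: M₁..M₄: k=1: 0+532+6·2·2=556; k=2: 204+476+6·17·2=884; k=3: 644+0+6·14·2=812 → min 556 | M₂..M₅: k=2: 0+532+2·17·2=600; k=3: 476+56+2·14·2=588; k=4: 532+0+2·2·2=540 → min 540 | M₃..M₆: k=3: 0+128+17·14·4=1080; k=4: 476+16+17·2·4=628; k=5: 532+0+17·2·4=668 → min 628.
Length 5: M₁..M₅: k=1: 0+540+6·2·2=564; k=2: 204+532+6·17·2=940; k=3: 644+56+6·14·2=868; k=4: 556+0+6·2·2=580 → min 564 | M₂..M₆: k=2: 0+628+2·17·4=764; k=3: 476+128+2·14·4=716; k=4: 532+16+2·2·4=564; k=5: 540+0+2·2·4=556 → min 556.
Top-level splits: k=1: (M₁..M₁)·(M₂..M₆) → 0+556+6·2·4 = 604; k=2: (M₁..M₂)·(M₃..M₆) → 204+628+6·17·4 = 1240; k=3: (M₁..M₃)·(M₄..M₆) → 644+128+6·14·4 = 1108; k=4: (M₁..M₄)·(M₅..M₆) → 556+16+6·2·4 = 620; k=5: (M₁..M₅)·(M₆..M₆) → 564+0+6·2·4 = 612.
Best split is after M₁, i.e. k = 1.

1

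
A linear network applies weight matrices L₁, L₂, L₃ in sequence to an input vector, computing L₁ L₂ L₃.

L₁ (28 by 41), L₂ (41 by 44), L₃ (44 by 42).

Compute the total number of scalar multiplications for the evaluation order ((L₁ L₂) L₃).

(L₁ L₂): 28×41 by 41×44 → 28×44, cost 28·41·44 = 50512
((L₁ L₂) L₃): 28×44 by 44×42 → 28×42, cost 28·44·42 = 51744; cumulative 102256
Total: 102256 scalar multiplications.

102256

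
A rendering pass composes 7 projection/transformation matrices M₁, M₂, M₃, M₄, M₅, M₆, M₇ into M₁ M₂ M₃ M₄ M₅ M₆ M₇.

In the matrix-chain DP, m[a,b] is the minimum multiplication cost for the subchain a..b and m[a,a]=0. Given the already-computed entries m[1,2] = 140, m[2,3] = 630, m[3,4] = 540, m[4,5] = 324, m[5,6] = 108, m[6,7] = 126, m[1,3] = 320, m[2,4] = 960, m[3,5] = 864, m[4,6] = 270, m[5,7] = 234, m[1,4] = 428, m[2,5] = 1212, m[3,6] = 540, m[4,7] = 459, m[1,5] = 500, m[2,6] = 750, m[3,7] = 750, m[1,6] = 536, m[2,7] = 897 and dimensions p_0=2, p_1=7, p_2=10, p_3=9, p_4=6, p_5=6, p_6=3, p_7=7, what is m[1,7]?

m[1,7] = min over k∈[1,6] of m[1,k]+m[k+1,7]+p_{0}·p_k·p_{7}.
k=1: 0 + 897 + 2·7·7 = 995; k=2: 140 + 750 + 2·10·7 = 1030; k=3: 320 + 459 + 2·9·7 = 905; k=4: 428 + 234 + 2·6·7 = 746; k=5: 500 + 126 + 2·6·7 = 710; k=6: 536 + 0 + 2·3·7 = 578.
Minimum: 578 at k=6.

578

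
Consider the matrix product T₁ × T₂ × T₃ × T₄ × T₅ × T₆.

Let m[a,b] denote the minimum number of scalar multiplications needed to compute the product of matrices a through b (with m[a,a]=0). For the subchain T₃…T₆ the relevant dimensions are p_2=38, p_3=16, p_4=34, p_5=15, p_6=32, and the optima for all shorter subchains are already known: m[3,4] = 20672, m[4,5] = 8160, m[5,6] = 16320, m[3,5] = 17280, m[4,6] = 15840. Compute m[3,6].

m[3,6] = min over k∈[3,5] of m[3,k]+m[k+1,6]+p_{2}·p_k·p_{6}.
k=3: 0 + 15840 + 38·16·32 = 35296; k=4: 20672 + 16320 + 38·34·32 = 78336; k=5: 17280 + 0 + 38·15·32 = 35520.
Minimum: 35296 at k=3.

35296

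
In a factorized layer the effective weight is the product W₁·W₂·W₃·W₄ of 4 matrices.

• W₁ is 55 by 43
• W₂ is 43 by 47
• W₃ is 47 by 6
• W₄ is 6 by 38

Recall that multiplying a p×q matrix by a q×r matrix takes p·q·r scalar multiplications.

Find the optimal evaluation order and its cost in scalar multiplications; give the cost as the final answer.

Adjacent pairs: W₁W₂ = 55·43·47 = 111155; W₂W₃ = 43·47·6 = 12126; W₃W₄ = 47·6·38 = 10716.
Length 3: W₁..W₃: k=1: 0+12126+55·43·6=26316; k=2: 111155+0+55·47·6=126665 → min 26316 | W₂..W₄: k=2: 0+10716+43·47·38=87514; k=3: 12126+0+43·6·38=21930 → min 21930.
Length 4: W₁..W₄: k=1: 0+21930+55·43·38=111800; k=2: 111155+10716+55·47·38=220101; k=3: 26316+0+55·6·38=38856 → min 38856.
Optimal parenthesization: ((W₁·(W₂·W₃))·W₄) with cost 38856.

38856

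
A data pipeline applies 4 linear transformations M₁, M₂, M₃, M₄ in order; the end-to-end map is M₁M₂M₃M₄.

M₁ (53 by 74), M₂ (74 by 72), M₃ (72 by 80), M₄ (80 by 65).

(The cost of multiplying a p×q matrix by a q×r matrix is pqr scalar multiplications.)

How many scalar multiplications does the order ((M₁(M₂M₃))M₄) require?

(M₂M₃): 74×72 by 72×80 → 74×80, cost 74·72·80 = 426240
(M₁(M₂M₃)): 53×74 by 74×80 → 53×80, cost 53·74·80 = 313760; cumulative 740000
((M₁(M₂M₃))M₄): 53×80 by 80×65 → 53×65, cost 53·80·65 = 275600; cumulative 1015600
Total: 1015600 scalar multiplications.

1015600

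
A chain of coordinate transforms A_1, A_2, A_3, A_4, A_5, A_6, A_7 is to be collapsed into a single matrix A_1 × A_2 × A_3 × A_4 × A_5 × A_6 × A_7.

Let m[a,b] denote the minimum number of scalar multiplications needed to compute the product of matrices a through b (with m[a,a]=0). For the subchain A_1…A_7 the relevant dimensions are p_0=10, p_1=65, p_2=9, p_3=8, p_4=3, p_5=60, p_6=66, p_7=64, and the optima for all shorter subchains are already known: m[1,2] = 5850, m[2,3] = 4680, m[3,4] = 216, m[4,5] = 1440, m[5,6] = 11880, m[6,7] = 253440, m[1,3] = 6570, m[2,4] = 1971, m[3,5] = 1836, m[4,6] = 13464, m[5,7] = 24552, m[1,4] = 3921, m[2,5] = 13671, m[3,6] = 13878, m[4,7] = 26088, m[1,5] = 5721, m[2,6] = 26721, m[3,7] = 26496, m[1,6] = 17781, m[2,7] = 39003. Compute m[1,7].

m[1,7] = min over k∈[1,6] of m[1,k]+m[k+1,7]+p_{0}·p_k·p_{7}.
k=1: 0 + 39003 + 10·65·64 = 80603; k=2: 5850 + 26496 + 10·9·64 = 38106; k=3: 6570 + 26088 + 10·8·64 = 37778; k=4: 3921 + 24552 + 10·3·64 = 30393; k=5: 5721 + 253440 + 10·60·64 = 297561; k=6: 17781 + 0 + 10·66·64 = 60021.
Minimum: 30393 at k=4.

30393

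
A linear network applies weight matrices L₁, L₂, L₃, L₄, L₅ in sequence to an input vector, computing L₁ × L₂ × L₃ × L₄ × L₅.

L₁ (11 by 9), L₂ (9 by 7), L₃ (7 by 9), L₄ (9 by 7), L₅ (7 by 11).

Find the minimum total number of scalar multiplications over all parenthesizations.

2422

Adjacent pairs: L₁L₂ = 11·9·7 = 693; L₂L₃ = 9·7·9 = 567; L₃L₄ = 7·9·7 = 441; L₄L₅ = 9·7·11 = 693.
Length 3: L₁..L₃: k=1: 0+567+11·9·9=1458; k=2: 693+0+11·7·9=1386 → min 1386 | L₂..L₄: k=2: 0+441+9·7·7=882; k=3: 567+0+9·9·7=1134 → min 882 | L₃..L₅: k=3: 0+693+7·9·11=1386; k=4: 441+0+7·7·11=980 → min 980.
Length 4: L₁..L₄: k=1: 0+882+11·9·7=1575; k=2: 693+441+11·7·7=1673; k=3: 1386+0+11·9·7=2079 → min 1575 | L₂..L₅: k=2: 0+980+9·7·11=1673; k=3: 567+693+9·9·11=2151; k=4: 882+0+9·7·11=1575 → min 1575.
Length 5: L₁..L₅: k=1: 0+1575+11·9·11=2664; k=2: 693+980+11·7·11=2520; k=3: 1386+693+11·9·11=3168; k=4: 1575+0+11·7·11=2422 → min 2422.
Optimal order: ((L₁ × (L₂ × (L₃ × L₄))) × L₅) with cost 2422.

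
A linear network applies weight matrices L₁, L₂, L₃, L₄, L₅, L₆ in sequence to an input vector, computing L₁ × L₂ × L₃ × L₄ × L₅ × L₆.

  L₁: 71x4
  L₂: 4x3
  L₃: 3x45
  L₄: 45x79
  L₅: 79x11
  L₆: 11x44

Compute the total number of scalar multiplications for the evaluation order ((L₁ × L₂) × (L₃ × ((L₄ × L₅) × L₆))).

(L₁ × L₂): 71×4 by 4×3 → 71×3, cost 71·4·3 = 852
(L₄ × L₅): 45×79 by 79×11 → 45×11, cost 45·79·11 = 39105
((L₄ × L₅) × L₆): 45×11 by 11×44 → 45×44, cost 45·11·44 = 21780; cumulative 60885
(L₃ × ((L₄ × L₅) × L₆)): 3×45 by 45×44 → 3×44, cost 3·45·44 = 5940; cumulative 66825
((L₁ × L₂) × (L₃ × ((L₄ × L₅) × L₆))): 71×3 by 3×44 → 71×44, cost 71·3·44 = 9372; cumulative 77049
Total: 77049 scalar multiplications.

77049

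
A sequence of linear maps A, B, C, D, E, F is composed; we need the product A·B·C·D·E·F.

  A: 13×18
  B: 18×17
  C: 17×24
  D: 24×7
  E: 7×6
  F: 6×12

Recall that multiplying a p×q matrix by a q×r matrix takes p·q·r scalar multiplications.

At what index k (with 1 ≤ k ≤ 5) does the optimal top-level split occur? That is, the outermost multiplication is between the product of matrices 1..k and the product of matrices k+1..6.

5

Adjacent pairs: AB = 13·18·17 = 3978; BC = 18·17·24 = 7344; CD = 17·24·7 = 2856; DE = 24·7·6 = 1008; EF = 7·6·12 = 504.
Length 3: A..C: k=1: 0+7344+13·18·24=12960; k=2: 3978+0+13·17·24=9282 → min 9282 | B..D: k=2: 0+2856+18·17·7=4998; k=3: 7344+0+18·24·7=10368 → min 4998 | C..E: k=3: 0+1008+17·24·6=3456; k=4: 2856+0+17·7·6=3570 → min 3456 | D..F: k=4: 0+504+24·7·12=2520; k=5: 1008+0+24·6·12=2736 → min 2520.
Length 4: A..D: k=1: 0+4998+13·18·7=6636; k=2: 3978+2856+13·17·7=8381; k=3: 9282+0+13·24·7=11466 → min 6636 | B..E: k=2: 0+3456+18·17·6=5292; k=3: 7344+1008+18·24·6=10944; k=4: 4998+0+18·7·6=5754 → min 5292 | C..F: k=3: 0+2520+17·24·12=7416; k=4: 2856+504+17·7·12=4788; k=5: 3456+0+17·6·12=4680 → min 4680.
Length 5: A..E: k=1: 0+5292+13·18·6=6696; k=2: 3978+3456+13·17·6=8760; k=3: 9282+1008+13·24·6=12162; k=4: 6636+0+13·7·6=7182 → min 6696 | B..F: k=2: 0+4680+18·17·12=8352; k=3: 7344+2520+18·24·12=15048; k=4: 4998+504+18·7·12=7014; k=5: 5292+0+18·6·12=6588 → min 6588.
Top-level splits: k=1: (A..A)·(B..F) → 0+6588+13·18·12 = 9396; k=2: (A..B)·(C..F) → 3978+4680+13·17·12 = 11310; k=3: (A..C)·(D..F) → 9282+2520+13·24·12 = 15546; k=4: (A..D)·(E..F) → 6636+504+13·7·12 = 8232; k=5: (A..E)·(F..F) → 6696+0+13·6·12 = 7632.
Best split is after E, i.e. k = 5.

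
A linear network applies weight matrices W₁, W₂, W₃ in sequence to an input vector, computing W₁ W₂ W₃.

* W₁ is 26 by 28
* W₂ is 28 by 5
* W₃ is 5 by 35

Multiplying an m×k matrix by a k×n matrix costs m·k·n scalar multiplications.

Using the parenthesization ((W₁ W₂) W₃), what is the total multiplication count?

8190

(W₁ W₂): 26×28 by 28×5 → 26×5, cost 26·28·5 = 3640
((W₁ W₂) W₃): 26×5 by 5×35 → 26×35, cost 26·5·35 = 4550; cumulative 8190
Total: 8190 scalar multiplications.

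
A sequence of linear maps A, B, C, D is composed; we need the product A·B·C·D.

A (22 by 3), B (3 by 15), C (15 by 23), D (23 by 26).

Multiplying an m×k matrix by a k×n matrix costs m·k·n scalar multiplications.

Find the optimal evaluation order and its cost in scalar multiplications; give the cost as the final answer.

Adjacent pairs: AB = 22·3·15 = 990; BC = 3·15·23 = 1035; CD = 15·23·26 = 8970.
Length 3: A..C: k=1: 0+1035+22·3·23=2553; k=2: 990+0+22·15·23=8580 → min 2553 | B..D: k=2: 0+8970+3·15·26=10140; k=3: 1035+0+3·23·26=2829 → min 2829.
Length 4: A..D: k=1: 0+2829+22·3·26=4545; k=2: 990+8970+22·15·26=18540; k=3: 2553+0+22·23·26=15709 → min 4545.
Optimal parenthesization: (A·((B·C)·D)) with cost 4545.

4545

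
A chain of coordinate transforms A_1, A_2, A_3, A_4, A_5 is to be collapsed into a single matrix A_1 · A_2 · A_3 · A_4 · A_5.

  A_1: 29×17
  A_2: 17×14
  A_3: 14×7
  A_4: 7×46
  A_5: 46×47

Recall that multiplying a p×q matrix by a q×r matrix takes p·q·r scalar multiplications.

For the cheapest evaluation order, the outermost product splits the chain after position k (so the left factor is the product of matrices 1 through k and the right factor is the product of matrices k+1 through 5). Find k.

3

Adjacent pairs: A_1A_2 = 29·17·14 = 6902; A_2A_3 = 17·14·7 = 1666; A_3A_4 = 14·7·46 = 4508; A_4A_5 = 7·46·47 = 15134.
Length 3: A_1..A_3: k=1: 0+1666+29·17·7=5117; k=2: 6902+0+29·14·7=9744 → min 5117 | A_2..A_4: k=2: 0+4508+17·14·46=15456; k=3: 1666+0+17·7·46=7140 → min 7140 | A_3..A_5: k=3: 0+15134+14·7·47=19740; k=4: 4508+0+14·46·47=34776 → min 19740.
Length 4: A_1..A_4: k=1: 0+7140+29·17·46=29818; k=2: 6902+4508+29·14·46=30086; k=3: 5117+0+29·7·46=14455 → min 14455 | A_2..A_5: k=2: 0+19740+17·14·47=30926; k=3: 1666+15134+17·7·47=22393; k=4: 7140+0+17·46·47=43894 → min 22393.
Top-level splits: k=1: (A_1..A_1)·(A_2..A_5) → 0+22393+29·17·47 = 45564; k=2: (A_1..A_2)·(A_3..A_5) → 6902+19740+29·14·47 = 45724; k=3: (A_1..A_3)·(A_4..A_5) → 5117+15134+29·7·47 = 29792; k=4: (A_1..A_4)·(A_5..A_5) → 14455+0+29·46·47 = 77153.
Best split is after A_3, i.e. k = 3.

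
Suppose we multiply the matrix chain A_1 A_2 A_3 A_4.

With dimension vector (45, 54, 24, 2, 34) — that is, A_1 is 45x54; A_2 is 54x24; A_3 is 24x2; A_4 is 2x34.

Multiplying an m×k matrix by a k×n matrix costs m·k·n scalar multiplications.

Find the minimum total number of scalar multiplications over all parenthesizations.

Adjacent pairs: A_1A_2 = 45·54·24 = 58320; A_2A_3 = 54·24·2 = 2592; A_3A_4 = 24·2·34 = 1632.
Length 3: A_1..A_3: k=1: 0+2592+45·54·2=7452; k=2: 58320+0+45·24·2=60480 → min 7452 | A_2..A_4: k=2: 0+1632+54·24·34=45696; k=3: 2592+0+54·2·34=6264 → min 6264.
Length 4: A_1..A_4: k=1: 0+6264+45·54·34=88884; k=2: 58320+1632+45·24·34=96672; k=3: 7452+0+45·2·34=10512 → min 10512.
Optimal order: ((A_1 (A_2 A_3)) A_4) with cost 10512.

10512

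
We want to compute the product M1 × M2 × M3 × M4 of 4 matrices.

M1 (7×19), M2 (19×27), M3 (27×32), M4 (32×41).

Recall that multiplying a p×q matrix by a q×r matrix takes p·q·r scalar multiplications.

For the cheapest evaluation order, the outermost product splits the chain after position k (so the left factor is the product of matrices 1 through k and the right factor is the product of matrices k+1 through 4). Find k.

3

Adjacent pairs: M1M2 = 7·19·27 = 3591; M2M3 = 19·27·32 = 16416; M3M4 = 27·32·41 = 35424.
Length 3: M1..M3: k=1: 0+16416+7·19·32=20672; k=2: 3591+0+7·27·32=9639 → min 9639 | M2..M4: k=2: 0+35424+19·27·41=56457; k=3: 16416+0+19·32·41=41344 → min 41344.
Top-level splits: k=1: (M1..M1)·(M2..M4) → 0+41344+7·19·41 = 46797; k=2: (M1..M2)·(M3..M4) → 3591+35424+7·27·41 = 46764; k=3: (M1..M3)·(M4..M4) → 9639+0+7·32·41 = 18823.
Best split is after M3, i.e. k = 3.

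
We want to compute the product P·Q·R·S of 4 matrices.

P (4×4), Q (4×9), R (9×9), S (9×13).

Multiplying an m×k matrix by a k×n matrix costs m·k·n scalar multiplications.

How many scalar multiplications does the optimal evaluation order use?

Adjacent pairs: PQ = 4·4·9 = 144; QR = 4·9·9 = 324; RS = 9·9·13 = 1053.
Length 3: P..R: k=1: 0+324+4·4·9=468; k=2: 144+0+4·9·9=468 → min 468 | Q..S: k=2: 0+1053+4·9·13=1521; k=3: 324+0+4·9·13=792 → min 792.
Length 4: P..S: k=1: 0+792+4·4·13=1000; k=2: 144+1053+4·9·13=1665; k=3: 468+0+4·9·13=936 → min 936.
Optimal order: ((P·(Q·R))·S) with cost 936.

936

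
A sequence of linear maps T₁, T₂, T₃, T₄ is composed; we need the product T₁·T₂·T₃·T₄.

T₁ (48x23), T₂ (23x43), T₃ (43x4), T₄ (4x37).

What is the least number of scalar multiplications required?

Adjacent pairs: T₁T₂ = 48·23·43 = 47472; T₂T₃ = 23·43·4 = 3956; T₃T₄ = 43·4·37 = 6364.
Length 3: T₁..T₃: k=1: 0+3956+48·23·4=8372; k=2: 47472+0+48·43·4=55728 → min 8372 | T₂..T₄: k=2: 0+6364+23·43·37=42957; k=3: 3956+0+23·4·37=7360 → min 7360.
Length 4: T₁..T₄: k=1: 0+7360+48·23·37=48208; k=2: 47472+6364+48·43·37=130204; k=3: 8372+0+48·4·37=15476 → min 15476.
Optimal order: ((T₁·(T₂·T₃))·T₄) with cost 15476.

15476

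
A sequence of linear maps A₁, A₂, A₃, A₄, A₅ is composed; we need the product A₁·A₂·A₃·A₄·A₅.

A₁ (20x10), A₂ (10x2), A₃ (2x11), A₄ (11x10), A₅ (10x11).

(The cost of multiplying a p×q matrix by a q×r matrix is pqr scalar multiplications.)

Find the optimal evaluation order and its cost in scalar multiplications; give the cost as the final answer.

Adjacent pairs: A₁A₂ = 20·10·2 = 400; A₂A₃ = 10·2·11 = 220; A₃A₄ = 2·11·10 = 220; A₄A₅ = 11·10·11 = 1210.
Length 3: A₁..A₃: k=1: 0+220+20·10·11=2420; k=2: 400+0+20·2·11=840 → min 840 | A₂..A₄: k=2: 0+220+10·2·10=420; k=3: 220+0+10·11·10=1320 → min 420 | A₃..A₅: k=3: 0+1210+2·11·11=1452; k=4: 220+0+2·10·11=440 → min 440.
Length 4: A₁..A₄: k=1: 0+420+20·10·10=2420; k=2: 400+220+20·2·10=1020; k=3: 840+0+20·11·10=3040 → min 1020 | A₂..A₅: k=2: 0+440+10·2·11=660; k=3: 220+1210+10·11·11=2640; k=4: 420+0+10·10·11=1520 → min 660.
Length 5: A₁..A₅: k=1: 0+660+20·10·11=2860; k=2: 400+440+20·2·11=1280; k=3: 840+1210+20·11·11=4470; k=4: 1020+0+20·10·11=3220 → min 1280.
Optimal parenthesization: ((A₁·A₂)·((A₃·A₄)·A₅)) with cost 1280.

1280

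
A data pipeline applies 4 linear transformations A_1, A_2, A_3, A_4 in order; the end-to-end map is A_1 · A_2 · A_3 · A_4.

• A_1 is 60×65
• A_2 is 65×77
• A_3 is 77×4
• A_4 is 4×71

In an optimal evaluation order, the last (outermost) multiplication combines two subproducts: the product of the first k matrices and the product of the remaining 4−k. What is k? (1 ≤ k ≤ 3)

Adjacent pairs: A_1A_2 = 60·65·77 = 300300; A_2A_3 = 65·77·4 = 20020; A_3A_4 = 77·4·71 = 21868.
Length 3: A_1..A_3: k=1: 0+20020+60·65·4=35620; k=2: 300300+0+60·77·4=318780 → min 35620 | A_2..A_4: k=2: 0+21868+65·77·71=377223; k=3: 20020+0+65·4·71=38480 → min 38480.
Top-level splits: k=1: (A_1..A_1)·(A_2..A_4) → 0+38480+60·65·71 = 315380; k=2: (A_1..A_2)·(A_3..A_4) → 300300+21868+60·77·71 = 650188; k=3: (A_1..A_3)·(A_4..A_4) → 35620+0+60·4·71 = 52660.
Best split is after A_3, i.e. k = 3.

3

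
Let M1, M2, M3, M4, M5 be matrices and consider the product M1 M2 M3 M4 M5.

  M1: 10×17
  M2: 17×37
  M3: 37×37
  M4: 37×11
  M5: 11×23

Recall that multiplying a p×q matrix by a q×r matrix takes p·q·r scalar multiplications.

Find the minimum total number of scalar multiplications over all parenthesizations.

Adjacent pairs: M1M2 = 10·17·37 = 6290; M2M3 = 17·37·37 = 23273; M3M4 = 37·37·11 = 15059; M4M5 = 37·11·23 = 9361.
Length 3: M1..M3: k=1: 0+23273+10·17·37=29563; k=2: 6290+0+10·37·37=19980 → min 19980 | M2..M4: k=2: 0+15059+17·37·11=21978; k=3: 23273+0+17·37·11=30192 → min 21978 | M3..M5: k=3: 0+9361+37·37·23=40848; k=4: 15059+0+37·11·23=24420 → min 24420.
Length 4: M1..M4: k=1: 0+21978+10·17·11=23848; k=2: 6290+15059+10·37·11=25419; k=3: 19980+0+10·37·11=24050 → min 23848 | M2..M5: k=2: 0+24420+17·37·23=38887; k=3: 23273+9361+17·37·23=47101; k=4: 21978+0+17·11·23=26279 → min 26279.
Length 5: M1..M5: k=1: 0+26279+10·17·23=30189; k=2: 6290+24420+10·37·23=39220; k=3: 19980+9361+10·37·23=37851; k=4: 23848+0+10·11·23=26378 → min 26378.
Optimal order: ((M1 (M2 (M3 M4))) M5) with cost 26378.

26378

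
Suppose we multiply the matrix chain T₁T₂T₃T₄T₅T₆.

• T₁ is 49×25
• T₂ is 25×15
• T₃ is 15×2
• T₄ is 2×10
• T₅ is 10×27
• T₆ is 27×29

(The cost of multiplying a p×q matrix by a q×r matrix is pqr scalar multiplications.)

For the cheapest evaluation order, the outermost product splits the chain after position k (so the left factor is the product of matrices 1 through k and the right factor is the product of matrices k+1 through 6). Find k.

Adjacent pairs: T₁T₂ = 49·25·15 = 18375; T₂T₃ = 25·15·2 = 750; T₃T₄ = 15·2·10 = 300; T₄T₅ = 2·10·27 = 540; T₅T₆ = 10·27·29 = 7830.
Length 3: T₁..T₃: k=1: 0+750+49·25·2=3200; k=2: 18375+0+49·15·2=19845 → min 3200 | T₂..T₄: k=2: 0+300+25·15·10=4050; k=3: 750+0+25·2·10=1250 → min 1250 | T₃..T₅: k=3: 0+540+15·2·27=1350; k=4: 300+0+15·10·27=4350 → min 1350 | T₄..T₆: k=4: 0+7830+2·10·29=8410; k=5: 540+0+2·27·29=2106 → min 2106.
Length 4: T₁..T₄: k=1: 0+1250+49·25·10=13500; k=2: 18375+300+49·15·10=26025; k=3: 3200+0+49·2·10=4180 → min 4180 | T₂..T₅: k=2: 0+1350+25·15·27=11475; k=3: 750+540+25·2·27=2640; k=4: 1250+0+25·10·27=8000 → min 2640 | T₃..T₆: k=3: 0+2106+15·2·29=2976; k=4: 300+7830+15·10·29=12480; k=5: 1350+0+15·27·29=13095 → min 2976.
Length 5: T₁..T₅: k=1: 0+2640+49·25·27=35715; k=2: 18375+1350+49·15·27=39570; k=3: 3200+540+49·2·27=6386; k=4: 4180+0+49·10·27=17410 → min 6386 | T₂..T₆: k=2: 0+2976+25·15·29=13851; k=3: 750+2106+25·2·29=4306; k=4: 1250+7830+25·10·29=16330; k=5: 2640+0+25·27·29=22215 → min 4306.
Top-level splits: k=1: (T₁..T₁)·(T₂..T₆) → 0+4306+49·25·29 = 39831; k=2: (T₁..T₂)·(T₃..T₆) → 18375+2976+49·15·29 = 42666; k=3: (T₁..T₃)·(T₄..T₆) → 3200+2106+49·2·29 = 8148; k=4: (T₁..T₄)·(T₅..T₆) → 4180+7830+49·10·29 = 26220; k=5: (T₁..T₅)·(T₆..T₆) → 6386+0+49·27·29 = 44753.
Best split is after T₃, i.e. k = 3.

3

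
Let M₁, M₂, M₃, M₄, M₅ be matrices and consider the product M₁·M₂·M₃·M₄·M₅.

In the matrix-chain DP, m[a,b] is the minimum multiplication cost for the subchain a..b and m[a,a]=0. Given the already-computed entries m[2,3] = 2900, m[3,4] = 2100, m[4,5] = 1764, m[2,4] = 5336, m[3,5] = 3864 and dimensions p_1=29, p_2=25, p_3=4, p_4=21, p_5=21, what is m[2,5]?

m[2,5] = min over k∈[2,4] of m[2,k]+m[k+1,5]+p_{1}·p_k·p_{5}.
k=2: 0 + 3864 + 29·25·21 = 19089; k=3: 2900 + 1764 + 29·4·21 = 7100; k=4: 5336 + 0 + 29·21·21 = 18125.
Minimum: 7100 at k=3.

7100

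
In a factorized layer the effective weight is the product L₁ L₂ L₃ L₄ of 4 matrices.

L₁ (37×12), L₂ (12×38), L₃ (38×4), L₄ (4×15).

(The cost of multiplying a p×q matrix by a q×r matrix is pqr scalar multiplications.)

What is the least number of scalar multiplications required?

Adjacent pairs: L₁L₂ = 37·12·38 = 16872; L₂L₃ = 12·38·4 = 1824; L₃L₄ = 38·4·15 = 2280.
Length 3: L₁..L₃: k=1: 0+1824+37·12·4=3600; k=2: 16872+0+37·38·4=22496 → min 3600 | L₂..L₄: k=2: 0+2280+12·38·15=9120; k=3: 1824+0+12·4·15=2544 → min 2544.
Length 4: L₁..L₄: k=1: 0+2544+37·12·15=9204; k=2: 16872+2280+37·38·15=40242; k=3: 3600+0+37·4·15=5820 → min 5820.
Optimal order: ((L₁ (L₂ L₃)) L₄) with cost 5820.

5820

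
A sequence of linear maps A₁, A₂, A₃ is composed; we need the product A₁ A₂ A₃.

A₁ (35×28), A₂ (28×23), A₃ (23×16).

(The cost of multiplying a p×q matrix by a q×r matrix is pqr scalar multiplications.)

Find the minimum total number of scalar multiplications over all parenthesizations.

25984

Order (A₁ (A₂ A₃)): (A₂ A₃): 28×23 by 23×16 → 28×16, cost 28·23·16 = 10304; (A₁ (A₂ A₃)): 35×28 by 28×16 → 35×16, cost 35·28·16 = 15680; cumulative 25984. Total 25984.
Order ((A₁ A₂) A₃): (A₁ A₂): 35×28 by 28×23 → 35×23, cost 35·28·23 = 22540; ((A₁ A₂) A₃): 35×23 by 23×16 → 35×16, cost 35·23·16 = 12880; cumulative 35420. Total 35420.
Minimum: 25984.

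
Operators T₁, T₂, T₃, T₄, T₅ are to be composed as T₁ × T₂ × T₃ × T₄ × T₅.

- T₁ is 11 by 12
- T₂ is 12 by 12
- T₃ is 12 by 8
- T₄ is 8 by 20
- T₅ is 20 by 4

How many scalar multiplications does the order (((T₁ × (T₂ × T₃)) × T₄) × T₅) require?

4848

(T₂ × T₃): 12×12 by 12×8 → 12×8, cost 12·12·8 = 1152
(T₁ × (T₂ × T₃)): 11×12 by 12×8 → 11×8, cost 11·12·8 = 1056; cumulative 2208
((T₁ × (T₂ × T₃)) × T₄): 11×8 by 8×20 → 11×20, cost 11·8·20 = 1760; cumulative 3968
(((T₁ × (T₂ × T₃)) × T₄) × T₅): 11×20 by 20×4 → 11×4, cost 11·20·4 = 880; cumulative 4848
Total: 4848 scalar multiplications.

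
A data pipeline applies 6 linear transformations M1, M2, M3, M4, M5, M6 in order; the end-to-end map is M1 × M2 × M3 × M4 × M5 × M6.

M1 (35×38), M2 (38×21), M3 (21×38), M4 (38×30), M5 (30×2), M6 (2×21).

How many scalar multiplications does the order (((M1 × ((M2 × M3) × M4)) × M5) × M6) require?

117114

(M2 × M3): 38×21 by 21×38 → 38×38, cost 38·21·38 = 30324
((M2 × M3) × M4): 38×38 by 38×30 → 38×30, cost 38·38·30 = 43320; cumulative 73644
(M1 × ((M2 × M3) × M4)): 35×38 by 38×30 → 35×30, cost 35·38·30 = 39900; cumulative 113544
((M1 × ((M2 × M3) × M4)) × M5): 35×30 by 30×2 → 35×2, cost 35·30·2 = 2100; cumulative 115644
(((M1 × ((M2 × M3) × M4)) × M5) × M6): 35×2 by 2×21 → 35×21, cost 35·2·21 = 1470; cumulative 117114
Total: 117114 scalar multiplications.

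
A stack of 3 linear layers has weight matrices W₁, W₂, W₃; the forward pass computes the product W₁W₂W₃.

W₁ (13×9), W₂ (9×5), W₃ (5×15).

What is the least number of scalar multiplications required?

Order (W₁(W₂W₃)): (W₂W₃): 9×5 by 5×15 → 9×15, cost 9·5·15 = 675; (W₁(W₂W₃)): 13×9 by 9×15 → 13×15, cost 13·9·15 = 1755; cumulative 2430. Total 2430.
Order ((W₁W₂)W₃): (W₁W₂): 13×9 by 9×5 → 13×5, cost 13·9·5 = 585; ((W₁W₂)W₃): 13×5 by 5×15 → 13×15, cost 13·5·15 = 975; cumulative 1560. Total 1560.
Minimum: 1560.

1560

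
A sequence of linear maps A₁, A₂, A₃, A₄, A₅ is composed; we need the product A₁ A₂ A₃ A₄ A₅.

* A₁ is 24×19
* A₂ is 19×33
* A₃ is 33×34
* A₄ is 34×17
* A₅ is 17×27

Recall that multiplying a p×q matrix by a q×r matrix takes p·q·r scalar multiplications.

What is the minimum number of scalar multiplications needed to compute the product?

48501

Adjacent pairs: A₁A₂ = 24·19·33 = 15048; A₂A₃ = 19·33·34 = 21318; A₃A₄ = 33·34·17 = 19074; A₄A₅ = 34·17·27 = 15606.
Length 3: A₁..A₃: k=1: 0+21318+24·19·34=36822; k=2: 15048+0+24·33·34=41976 → min 36822 | A₂..A₄: k=2: 0+19074+19·33·17=29733; k=3: 21318+0+19·34·17=32300 → min 29733 | A₃..A₅: k=3: 0+15606+33·34·27=45900; k=4: 19074+0+33·17·27=34221 → min 34221.
Length 4: A₁..A₄: k=1: 0+29733+24·19·17=37485; k=2: 15048+19074+24·33·17=47586; k=3: 36822+0+24·34·17=50694 → min 37485 | A₂..A₅: k=2: 0+34221+19·33·27=51150; k=3: 21318+15606+19·34·27=54366; k=4: 29733+0+19·17·27=38454 → min 38454.
Length 5: A₁..A₅: k=1: 0+38454+24·19·27=50766; k=2: 15048+34221+24·33·27=70653; k=3: 36822+15606+24·34·27=74460; k=4: 37485+0+24·17·27=48501 → min 48501.
Optimal order: ((A₁ (A₂ (A₃ A₄))) A₅) with cost 48501.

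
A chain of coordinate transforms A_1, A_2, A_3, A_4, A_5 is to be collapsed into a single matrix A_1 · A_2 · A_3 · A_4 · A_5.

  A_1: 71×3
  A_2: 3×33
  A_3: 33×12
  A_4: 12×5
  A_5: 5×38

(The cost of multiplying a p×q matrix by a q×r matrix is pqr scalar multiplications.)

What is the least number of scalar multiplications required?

Adjacent pairs: A_1A_2 = 71·3·33 = 7029; A_2A_3 = 3·33·12 = 1188; A_3A_4 = 33·12·5 = 1980; A_4A_5 = 12·5·38 = 2280.
Length 3: A_1..A_3: k=1: 0+1188+71·3·12=3744; k=2: 7029+0+71·33·12=35145 → min 3744 | A_2..A_4: k=2: 0+1980+3·33·5=2475; k=3: 1188+0+3·12·5=1368 → min 1368 | A_3..A_5: k=3: 0+2280+33·12·38=17328; k=4: 1980+0+33·5·38=8250 → min 8250.
Length 4: A_1..A_4: k=1: 0+1368+71·3·5=2433; k=2: 7029+1980+71·33·5=20724; k=3: 3744+0+71·12·5=8004 → min 2433 | A_2..A_5: k=2: 0+8250+3·33·38=12012; k=3: 1188+2280+3·12·38=4836; k=4: 1368+0+3·5·38=1938 → min 1938.
Length 5: A_1..A_5: k=1: 0+1938+71·3·38=10032; k=2: 7029+8250+71·33·38=104313; k=3: 3744+2280+71·12·38=38400; k=4: 2433+0+71·5·38=15923 → min 10032.
Optimal order: (A_1 · (((A_2 · A_3) · A_4) · A_5)) with cost 10032.

10032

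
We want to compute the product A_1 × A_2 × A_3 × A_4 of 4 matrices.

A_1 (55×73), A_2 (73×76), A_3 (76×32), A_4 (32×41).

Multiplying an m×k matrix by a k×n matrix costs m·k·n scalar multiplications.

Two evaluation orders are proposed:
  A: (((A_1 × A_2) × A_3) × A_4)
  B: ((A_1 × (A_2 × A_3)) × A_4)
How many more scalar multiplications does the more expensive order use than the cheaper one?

Order A = (((A_1 × A_2) × A_3) × A_4): (A_1 × A_2): 55×73 by 73×76 → 55×76, cost 55·73·76 = 305140; ((A_1 × A_2) × A_3): 55×76 by 76×32 → 55×32, cost 55·76·32 = 133760; cumulative 438900; (((A_1 × A_2) × A_3) × A_4): 55×32 by 32×41 → 55×41, cost 55·32·41 = 72160; cumulative 511060. Total 511060.
Order B = ((A_1 × (A_2 × A_3)) × A_4): (A_2 × A_3): 73×76 by 76×32 → 73×32, cost 73·76·32 = 177536; (A_1 × (A_2 × A_3)): 55×73 by 73×32 → 55×32, cost 55·73·32 = 128480; cumulative 306016; ((A_1 × (A_2 × A_3)) × A_4): 55×32 by 32×41 → 55×41, cost 55·32·41 = 72160; cumulative 378176. Total 378176.
Difference: |511060 − 378176| = 132884.

132884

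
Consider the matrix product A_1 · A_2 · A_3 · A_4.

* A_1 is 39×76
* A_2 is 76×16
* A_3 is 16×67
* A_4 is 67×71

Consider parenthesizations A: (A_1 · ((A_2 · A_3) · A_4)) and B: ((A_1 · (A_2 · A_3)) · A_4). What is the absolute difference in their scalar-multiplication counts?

Order A = (A_1 · ((A_2 · A_3) · A_4)): (A_2 · A_3): 76×16 by 16×67 → 76×67, cost 76·16·67 = 81472; ((A_2 · A_3) · A_4): 76×67 by 67×71 → 76×71, cost 76·67·71 = 361532; cumulative 443004; (A_1 · ((A_2 · A_3) · A_4)): 39×76 by 76×71 → 39×71, cost 39·76·71 = 210444; cumulative 653448. Total 653448.
Order B = ((A_1 · (A_2 · A_3)) · A_4): (A_2 · A_3): 76×16 by 16×67 → 76×67, cost 76·16·67 = 81472; (A_1 · (A_2 · A_3)): 39×76 by 76×67 → 39×67, cost 39·76·67 = 198588; cumulative 280060; ((A_1 · (A_2 · A_3)) · A_4): 39×67 by 67×71 → 39×71, cost 39·67·71 = 185523; cumulative 465583. Total 465583.
Difference: |653448 − 465583| = 187865.

187865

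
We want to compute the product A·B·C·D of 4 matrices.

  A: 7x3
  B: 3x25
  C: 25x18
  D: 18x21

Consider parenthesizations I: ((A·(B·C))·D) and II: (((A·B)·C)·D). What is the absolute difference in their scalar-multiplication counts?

1947

Order I = ((A·(B·C))·D): (B·C): 3×25 by 25×18 → 3×18, cost 3·25·18 = 1350; (A·(B·C)): 7×3 by 3×18 → 7×18, cost 7·3·18 = 378; cumulative 1728; ((A·(B·C))·D): 7×18 by 18×21 → 7×21, cost 7·18·21 = 2646; cumulative 4374. Total 4374.
Order II = (((A·B)·C)·D): (A·B): 7×3 by 3×25 → 7×25, cost 7·3·25 = 525; ((A·B)·C): 7×25 by 25×18 → 7×18, cost 7·25·18 = 3150; cumulative 3675; (((A·B)·C)·D): 7×18 by 18×21 → 7×21, cost 7·18·21 = 2646; cumulative 6321. Total 6321.
Difference: |4374 − 6321| = 1947.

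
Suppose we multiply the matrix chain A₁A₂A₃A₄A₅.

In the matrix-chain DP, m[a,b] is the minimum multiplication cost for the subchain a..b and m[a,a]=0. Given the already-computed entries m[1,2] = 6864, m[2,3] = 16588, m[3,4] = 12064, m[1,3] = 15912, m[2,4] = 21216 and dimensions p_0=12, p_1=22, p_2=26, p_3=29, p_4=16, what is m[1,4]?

m[1,4] = min over k∈[1,3] of m[1,k]+m[k+1,4]+p_{0}·p_k·p_{4}.
k=1: 0 + 21216 + 12·22·16 = 25440; k=2: 6864 + 12064 + 12·26·16 = 23920; k=3: 15912 + 0 + 12·29·16 = 21480.
Minimum: 21480 at k=3.

21480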